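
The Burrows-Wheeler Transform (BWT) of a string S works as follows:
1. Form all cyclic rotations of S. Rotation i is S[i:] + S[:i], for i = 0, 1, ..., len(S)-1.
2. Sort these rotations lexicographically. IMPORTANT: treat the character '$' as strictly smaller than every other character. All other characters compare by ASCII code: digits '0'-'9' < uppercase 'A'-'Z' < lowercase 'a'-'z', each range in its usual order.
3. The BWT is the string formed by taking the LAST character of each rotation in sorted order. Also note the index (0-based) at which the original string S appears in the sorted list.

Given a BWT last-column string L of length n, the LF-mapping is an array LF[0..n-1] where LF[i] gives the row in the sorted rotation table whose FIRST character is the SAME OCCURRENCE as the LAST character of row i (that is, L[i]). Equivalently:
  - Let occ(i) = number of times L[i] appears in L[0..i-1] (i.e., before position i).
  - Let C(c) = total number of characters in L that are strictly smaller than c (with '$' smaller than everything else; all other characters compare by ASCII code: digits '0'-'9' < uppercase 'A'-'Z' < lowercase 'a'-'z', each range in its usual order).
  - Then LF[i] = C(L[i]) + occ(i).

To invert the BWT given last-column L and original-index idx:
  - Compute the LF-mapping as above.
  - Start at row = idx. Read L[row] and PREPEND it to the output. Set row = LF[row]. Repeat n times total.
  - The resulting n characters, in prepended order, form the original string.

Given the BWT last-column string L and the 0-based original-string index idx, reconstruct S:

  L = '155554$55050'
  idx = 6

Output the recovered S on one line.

LF mapping: 3 5 6 7 8 4 0 9 10 1 11 2
Walk LF starting at row 6, prepending L[row]:
  step 1: row=6, L[6]='$', prepend. Next row=LF[6]=0
  step 2: row=0, L[0]='1', prepend. Next row=LF[0]=3
  step 3: row=3, L[3]='5', prepend. Next row=LF[3]=7
  step 4: row=7, L[7]='5', prepend. Next row=LF[7]=9
  step 5: row=9, L[9]='0', prepend. Next row=LF[9]=1
  step 6: row=1, L[1]='5', prepend. Next row=LF[1]=5
  step 7: row=5, L[5]='4', prepend. Next row=LF[5]=4
  step 8: row=4, L[4]='5', prepend. Next row=LF[4]=8
  step 9: row=8, L[8]='5', prepend. Next row=LF[8]=10
  step 10: row=10, L[10]='5', prepend. Next row=LF[10]=11
  step 11: row=11, L[11]='0', prepend. Next row=LF[11]=2
  step 12: row=2, L[2]='5', prepend. Next row=LF[2]=6
Reversed output: 50555450551$

Answer: 50555450551$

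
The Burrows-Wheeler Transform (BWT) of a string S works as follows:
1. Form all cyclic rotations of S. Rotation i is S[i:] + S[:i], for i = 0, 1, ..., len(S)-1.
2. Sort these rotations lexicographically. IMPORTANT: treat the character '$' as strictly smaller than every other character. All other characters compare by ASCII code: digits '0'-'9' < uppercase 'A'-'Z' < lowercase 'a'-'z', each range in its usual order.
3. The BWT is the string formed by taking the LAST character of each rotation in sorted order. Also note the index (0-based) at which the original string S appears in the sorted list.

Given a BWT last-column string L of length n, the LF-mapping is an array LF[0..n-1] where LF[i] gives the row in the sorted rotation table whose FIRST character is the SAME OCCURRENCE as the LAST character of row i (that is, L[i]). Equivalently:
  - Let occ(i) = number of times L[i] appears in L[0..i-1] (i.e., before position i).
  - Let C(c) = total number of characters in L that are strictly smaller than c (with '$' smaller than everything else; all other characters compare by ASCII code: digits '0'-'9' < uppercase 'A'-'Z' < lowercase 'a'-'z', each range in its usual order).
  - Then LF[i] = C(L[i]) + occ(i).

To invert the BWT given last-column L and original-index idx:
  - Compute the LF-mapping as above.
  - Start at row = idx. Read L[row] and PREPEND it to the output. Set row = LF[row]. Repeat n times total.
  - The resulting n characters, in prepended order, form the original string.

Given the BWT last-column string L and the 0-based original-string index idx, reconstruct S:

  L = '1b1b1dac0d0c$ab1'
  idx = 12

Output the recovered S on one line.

Answer: ca1db0acbd110b1$

Derivation:
LF mapping: 3 9 4 10 5 14 7 12 1 15 2 13 0 8 11 6
Walk LF starting at row 12, prepending L[row]:
  step 1: row=12, L[12]='$', prepend. Next row=LF[12]=0
  step 2: row=0, L[0]='1', prepend. Next row=LF[0]=3
  step 3: row=3, L[3]='b', prepend. Next row=LF[3]=10
  step 4: row=10, L[10]='0', prepend. Next row=LF[10]=2
  step 5: row=2, L[2]='1', prepend. Next row=LF[2]=4
  step 6: row=4, L[4]='1', prepend. Next row=LF[4]=5
  step 7: row=5, L[5]='d', prepend. Next row=LF[5]=14
  step 8: row=14, L[14]='b', prepend. Next row=LF[14]=11
  step 9: row=11, L[11]='c', prepend. Next row=LF[11]=13
  step 10: row=13, L[13]='a', prepend. Next row=LF[13]=8
  step 11: row=8, L[8]='0', prepend. Next row=LF[8]=1
  step 12: row=1, L[1]='b', prepend. Next row=LF[1]=9
  step 13: row=9, L[9]='d', prepend. Next row=LF[9]=15
  step 14: row=15, L[15]='1', prepend. Next row=LF[15]=6
  step 15: row=6, L[6]='a', prepend. Next row=LF[6]=7
  step 16: row=7, L[7]='c', prepend. Next row=LF[7]=12
Reversed output: ca1db0acbd110b1$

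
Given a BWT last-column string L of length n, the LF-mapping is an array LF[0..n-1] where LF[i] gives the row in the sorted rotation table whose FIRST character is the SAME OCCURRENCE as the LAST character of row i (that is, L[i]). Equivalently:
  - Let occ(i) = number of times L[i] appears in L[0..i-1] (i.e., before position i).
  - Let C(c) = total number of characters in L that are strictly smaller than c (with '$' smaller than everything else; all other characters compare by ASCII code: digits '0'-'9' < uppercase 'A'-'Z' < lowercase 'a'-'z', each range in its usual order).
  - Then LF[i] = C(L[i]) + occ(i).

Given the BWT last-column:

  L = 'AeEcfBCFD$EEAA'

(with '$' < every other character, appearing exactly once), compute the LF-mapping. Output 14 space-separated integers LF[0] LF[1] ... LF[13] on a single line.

Answer: 1 12 7 11 13 4 5 10 6 0 8 9 2 3

Derivation:
Char counts: '$':1, 'A':3, 'B':1, 'C':1, 'D':1, 'E':3, 'F':1, 'c':1, 'e':1, 'f':1
C (first-col start): C('$')=0, C('A')=1, C('B')=4, C('C')=5, C('D')=6, C('E')=7, C('F')=10, C('c')=11, C('e')=12, C('f')=13
L[0]='A': occ=0, LF[0]=C('A')+0=1+0=1
L[1]='e': occ=0, LF[1]=C('e')+0=12+0=12
L[2]='E': occ=0, LF[2]=C('E')+0=7+0=7
L[3]='c': occ=0, LF[3]=C('c')+0=11+0=11
L[4]='f': occ=0, LF[4]=C('f')+0=13+0=13
L[5]='B': occ=0, LF[5]=C('B')+0=4+0=4
L[6]='C': occ=0, LF[6]=C('C')+0=5+0=5
L[7]='F': occ=0, LF[7]=C('F')+0=10+0=10
L[8]='D': occ=0, LF[8]=C('D')+0=6+0=6
L[9]='$': occ=0, LF[9]=C('$')+0=0+0=0
L[10]='E': occ=1, LF[10]=C('E')+1=7+1=8
L[11]='E': occ=2, LF[11]=C('E')+2=7+2=9
L[12]='A': occ=1, LF[12]=C('A')+1=1+1=2
L[13]='A': occ=2, LF[13]=C('A')+2=1+2=3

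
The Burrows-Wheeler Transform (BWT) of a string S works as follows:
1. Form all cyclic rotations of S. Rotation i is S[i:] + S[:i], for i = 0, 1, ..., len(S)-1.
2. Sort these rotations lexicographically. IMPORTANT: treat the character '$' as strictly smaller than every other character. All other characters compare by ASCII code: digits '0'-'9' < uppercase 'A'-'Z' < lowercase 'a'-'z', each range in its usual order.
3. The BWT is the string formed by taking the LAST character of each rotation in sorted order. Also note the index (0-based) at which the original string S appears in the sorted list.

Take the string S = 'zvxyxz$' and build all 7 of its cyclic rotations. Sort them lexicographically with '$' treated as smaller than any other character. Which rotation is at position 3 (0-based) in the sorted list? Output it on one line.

All 7 rotations (rotation i = S[i:]+S[:i]):
  rot[0] = zvxyxz$
  rot[1] = vxyxz$z
  rot[2] = xyxz$zv
  rot[3] = yxz$zvx
  rot[4] = xz$zvxy
  rot[5] = z$zvxyx
  rot[6] = $zvxyxz
Sorted (with $ < everything):
  sorted[0] = $zvxyxz
  sorted[1] = vxyxz$z
  sorted[2] = xyxz$zv
  sorted[3] = xz$zvxy
  sorted[4] = yxz$zvx
  sorted[5] = z$zvxyx
  sorted[6] = zvxyxz$
sorted[3] = xz$zvxy

Answer: xz$zvxy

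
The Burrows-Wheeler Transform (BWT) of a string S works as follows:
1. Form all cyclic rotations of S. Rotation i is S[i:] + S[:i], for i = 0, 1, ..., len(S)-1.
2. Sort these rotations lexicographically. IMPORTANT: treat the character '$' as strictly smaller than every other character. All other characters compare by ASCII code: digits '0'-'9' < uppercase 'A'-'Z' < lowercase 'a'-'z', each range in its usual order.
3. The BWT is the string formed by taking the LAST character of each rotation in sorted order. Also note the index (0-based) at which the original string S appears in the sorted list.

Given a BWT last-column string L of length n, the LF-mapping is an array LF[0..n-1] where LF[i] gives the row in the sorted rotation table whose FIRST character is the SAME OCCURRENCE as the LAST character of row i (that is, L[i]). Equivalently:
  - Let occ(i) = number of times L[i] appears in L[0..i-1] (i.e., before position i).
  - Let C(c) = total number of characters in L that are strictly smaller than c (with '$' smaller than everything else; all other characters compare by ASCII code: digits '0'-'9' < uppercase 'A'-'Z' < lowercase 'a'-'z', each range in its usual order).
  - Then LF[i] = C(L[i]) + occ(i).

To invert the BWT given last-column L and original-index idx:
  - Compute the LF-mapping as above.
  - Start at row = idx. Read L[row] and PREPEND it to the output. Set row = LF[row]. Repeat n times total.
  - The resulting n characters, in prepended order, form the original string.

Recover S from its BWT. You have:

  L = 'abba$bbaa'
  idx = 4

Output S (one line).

Answer: abbaabba$

Derivation:
LF mapping: 1 5 6 2 0 7 8 3 4
Walk LF starting at row 4, prepending L[row]:
  step 1: row=4, L[4]='$', prepend. Next row=LF[4]=0
  step 2: row=0, L[0]='a', prepend. Next row=LF[0]=1
  step 3: row=1, L[1]='b', prepend. Next row=LF[1]=5
  step 4: row=5, L[5]='b', prepend. Next row=LF[5]=7
  step 5: row=7, L[7]='a', prepend. Next row=LF[7]=3
  step 6: row=3, L[3]='a', prepend. Next row=LF[3]=2
  step 7: row=2, L[2]='b', prepend. Next row=LF[2]=6
  step 8: row=6, L[6]='b', prepend. Next row=LF[6]=8
  step 9: row=8, L[8]='a', prepend. Next row=LF[8]=4
Reversed output: abbaabba$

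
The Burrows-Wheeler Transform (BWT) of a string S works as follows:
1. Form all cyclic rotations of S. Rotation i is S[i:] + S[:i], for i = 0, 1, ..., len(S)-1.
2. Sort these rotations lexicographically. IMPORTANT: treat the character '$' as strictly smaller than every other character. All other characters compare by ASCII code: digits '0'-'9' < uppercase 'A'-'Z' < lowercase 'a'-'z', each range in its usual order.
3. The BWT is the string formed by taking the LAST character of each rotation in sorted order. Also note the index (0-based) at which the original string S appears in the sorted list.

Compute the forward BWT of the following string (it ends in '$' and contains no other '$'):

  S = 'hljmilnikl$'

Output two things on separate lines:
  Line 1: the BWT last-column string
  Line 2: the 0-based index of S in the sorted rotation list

Answer: l$nmlikhijl
1

Derivation:
All 11 rotations (rotation i = S[i:]+S[:i]):
  rot[0] = hljmilnikl$
  rot[1] = ljmilnikl$h
  rot[2] = jmilnikl$hl
  rot[3] = milnikl$hlj
  rot[4] = ilnikl$hljm
  rot[5] = lnikl$hljmi
  rot[6] = nikl$hljmil
  rot[7] = ikl$hljmiln
  rot[8] = kl$hljmilni
  rot[9] = l$hljmilnik
  rot[10] = $hljmilnikl
Sorted (with $ < everything):
  sorted[0] = $hljmilnikl  (last char: 'l')
  sorted[1] = hljmilnikl$  (last char: '$')
  sorted[2] = ikl$hljmiln  (last char: 'n')
  sorted[3] = ilnikl$hljm  (last char: 'm')
  sorted[4] = jmilnikl$hl  (last char: 'l')
  sorted[5] = kl$hljmilni  (last char: 'i')
  sorted[6] = l$hljmilnik  (last char: 'k')
  sorted[7] = ljmilnikl$h  (last char: 'h')
  sorted[8] = lnikl$hljmi  (last char: 'i')
  sorted[9] = milnikl$hlj  (last char: 'j')
  sorted[10] = nikl$hljmil  (last char: 'l')
Last column: l$nmlikhijl
Original string S is at sorted index 1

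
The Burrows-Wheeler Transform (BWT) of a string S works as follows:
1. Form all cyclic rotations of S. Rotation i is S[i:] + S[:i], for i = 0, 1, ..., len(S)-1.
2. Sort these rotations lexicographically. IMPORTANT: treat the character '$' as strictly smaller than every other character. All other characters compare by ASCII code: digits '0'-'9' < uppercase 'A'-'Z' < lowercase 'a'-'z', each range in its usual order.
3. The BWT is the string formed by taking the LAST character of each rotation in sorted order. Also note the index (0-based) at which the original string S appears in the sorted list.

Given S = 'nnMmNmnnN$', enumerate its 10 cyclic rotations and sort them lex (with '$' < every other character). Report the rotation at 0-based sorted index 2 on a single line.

Answer: N$nnMmNmnn

Derivation:
All 10 rotations (rotation i = S[i:]+S[:i]):
  rot[0] = nnMmNmnnN$
  rot[1] = nMmNmnnN$n
  rot[2] = MmNmnnN$nn
  rot[3] = mNmnnN$nnM
  rot[4] = NmnnN$nnMm
  rot[5] = mnnN$nnMmN
  rot[6] = nnN$nnMmNm
  rot[7] = nN$nnMmNmn
  rot[8] = N$nnMmNmnn
  rot[9] = $nnMmNmnnN
Sorted (with $ < everything):
  sorted[0] = $nnMmNmnnN
  sorted[1] = MmNmnnN$nn
  sorted[2] = N$nnMmNmnn
  sorted[3] = NmnnN$nnMm
  sorted[4] = mNmnnN$nnM
  sorted[5] = mnnN$nnMmN
  sorted[6] = nMmNmnnN$n
  sorted[7] = nN$nnMmNmn
  sorted[8] = nnMmNmnnN$
  sorted[9] = nnN$nnMmNm
sorted[2] = N$nnMmNmnn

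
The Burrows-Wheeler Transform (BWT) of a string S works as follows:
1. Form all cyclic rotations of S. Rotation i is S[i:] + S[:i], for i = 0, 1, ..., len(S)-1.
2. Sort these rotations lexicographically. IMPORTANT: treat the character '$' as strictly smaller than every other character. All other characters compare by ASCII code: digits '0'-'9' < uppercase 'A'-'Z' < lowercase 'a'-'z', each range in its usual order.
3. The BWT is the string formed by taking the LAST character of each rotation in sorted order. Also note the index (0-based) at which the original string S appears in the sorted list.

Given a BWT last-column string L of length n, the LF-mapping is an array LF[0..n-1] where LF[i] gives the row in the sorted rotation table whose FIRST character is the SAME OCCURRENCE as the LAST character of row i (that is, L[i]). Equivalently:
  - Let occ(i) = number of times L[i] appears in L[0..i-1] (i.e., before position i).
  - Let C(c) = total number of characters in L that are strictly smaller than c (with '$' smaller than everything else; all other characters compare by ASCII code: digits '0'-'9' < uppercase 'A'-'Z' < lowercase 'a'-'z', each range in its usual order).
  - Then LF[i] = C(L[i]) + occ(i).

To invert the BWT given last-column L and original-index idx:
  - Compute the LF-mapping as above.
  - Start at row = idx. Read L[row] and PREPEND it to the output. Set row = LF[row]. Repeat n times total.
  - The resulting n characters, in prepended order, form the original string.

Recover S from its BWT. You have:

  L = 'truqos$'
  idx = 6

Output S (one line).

Answer: uqrost$

Derivation:
LF mapping: 5 3 6 2 1 4 0
Walk LF starting at row 6, prepending L[row]:
  step 1: row=6, L[6]='$', prepend. Next row=LF[6]=0
  step 2: row=0, L[0]='t', prepend. Next row=LF[0]=5
  step 3: row=5, L[5]='s', prepend. Next row=LF[5]=4
  step 4: row=4, L[4]='o', prepend. Next row=LF[4]=1
  step 5: row=1, L[1]='r', prepend. Next row=LF[1]=3
  step 6: row=3, L[3]='q', prepend. Next row=LF[3]=2
  step 7: row=2, L[2]='u', prepend. Next row=LF[2]=6
Reversed output: uqrost$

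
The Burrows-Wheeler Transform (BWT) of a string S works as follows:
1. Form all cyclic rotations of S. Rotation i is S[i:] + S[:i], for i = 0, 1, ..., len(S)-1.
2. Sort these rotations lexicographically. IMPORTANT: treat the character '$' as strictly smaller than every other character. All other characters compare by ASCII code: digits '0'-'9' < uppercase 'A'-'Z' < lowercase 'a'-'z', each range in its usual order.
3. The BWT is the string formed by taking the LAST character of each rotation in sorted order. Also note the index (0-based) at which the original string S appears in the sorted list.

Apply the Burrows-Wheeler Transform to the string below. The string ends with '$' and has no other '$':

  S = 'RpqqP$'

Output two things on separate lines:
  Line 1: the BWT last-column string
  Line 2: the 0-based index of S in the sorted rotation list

Answer: Pq$Rqp
2

Derivation:
All 6 rotations (rotation i = S[i:]+S[:i]):
  rot[0] = RpqqP$
  rot[1] = pqqP$R
  rot[2] = qqP$Rp
  rot[3] = qP$Rpq
  rot[4] = P$Rpqq
  rot[5] = $RpqqP
Sorted (with $ < everything):
  sorted[0] = $RpqqP  (last char: 'P')
  sorted[1] = P$Rpqq  (last char: 'q')
  sorted[2] = RpqqP$  (last char: '$')
  sorted[3] = pqqP$R  (last char: 'R')
  sorted[4] = qP$Rpq  (last char: 'q')
  sorted[5] = qqP$Rp  (last char: 'p')
Last column: Pq$Rqp
Original string S is at sorted index 2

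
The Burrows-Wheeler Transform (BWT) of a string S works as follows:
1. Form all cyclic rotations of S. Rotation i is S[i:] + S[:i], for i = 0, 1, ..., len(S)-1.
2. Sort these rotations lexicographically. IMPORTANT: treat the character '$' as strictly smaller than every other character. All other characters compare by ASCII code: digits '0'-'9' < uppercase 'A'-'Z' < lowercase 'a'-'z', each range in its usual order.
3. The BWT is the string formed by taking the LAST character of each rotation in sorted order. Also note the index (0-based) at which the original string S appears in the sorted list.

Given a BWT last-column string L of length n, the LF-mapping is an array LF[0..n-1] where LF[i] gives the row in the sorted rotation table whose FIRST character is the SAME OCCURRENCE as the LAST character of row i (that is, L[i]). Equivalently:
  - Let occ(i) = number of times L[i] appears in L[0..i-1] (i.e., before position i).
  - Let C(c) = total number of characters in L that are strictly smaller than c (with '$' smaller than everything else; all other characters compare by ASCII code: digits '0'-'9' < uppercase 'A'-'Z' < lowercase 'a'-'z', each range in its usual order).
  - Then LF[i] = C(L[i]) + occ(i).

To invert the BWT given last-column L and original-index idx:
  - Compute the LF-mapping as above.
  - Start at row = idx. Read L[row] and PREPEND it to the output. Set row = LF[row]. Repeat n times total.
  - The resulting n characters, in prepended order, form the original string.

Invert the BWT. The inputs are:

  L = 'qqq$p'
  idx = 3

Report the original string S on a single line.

Answer: qpqq$

Derivation:
LF mapping: 2 3 4 0 1
Walk LF starting at row 3, prepending L[row]:
  step 1: row=3, L[3]='$', prepend. Next row=LF[3]=0
  step 2: row=0, L[0]='q', prepend. Next row=LF[0]=2
  step 3: row=2, L[2]='q', prepend. Next row=LF[2]=4
  step 4: row=4, L[4]='p', prepend. Next row=LF[4]=1
  step 5: row=1, L[1]='q', prepend. Next row=LF[1]=3
Reversed output: qpqq$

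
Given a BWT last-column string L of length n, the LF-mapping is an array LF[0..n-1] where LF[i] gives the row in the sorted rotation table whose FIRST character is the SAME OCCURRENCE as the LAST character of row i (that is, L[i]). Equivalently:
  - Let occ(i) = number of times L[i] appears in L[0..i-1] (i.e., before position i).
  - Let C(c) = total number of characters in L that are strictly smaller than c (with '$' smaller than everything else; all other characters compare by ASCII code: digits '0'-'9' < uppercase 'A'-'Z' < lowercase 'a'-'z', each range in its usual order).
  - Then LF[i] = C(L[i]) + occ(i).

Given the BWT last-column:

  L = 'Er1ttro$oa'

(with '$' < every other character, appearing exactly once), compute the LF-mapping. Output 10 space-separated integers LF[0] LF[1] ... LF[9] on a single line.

Answer: 2 6 1 8 9 7 4 0 5 3

Derivation:
Char counts: '$':1, '1':1, 'E':1, 'a':1, 'o':2, 'r':2, 't':2
C (first-col start): C('$')=0, C('1')=1, C('E')=2, C('a')=3, C('o')=4, C('r')=6, C('t')=8
L[0]='E': occ=0, LF[0]=C('E')+0=2+0=2
L[1]='r': occ=0, LF[1]=C('r')+0=6+0=6
L[2]='1': occ=0, LF[2]=C('1')+0=1+0=1
L[3]='t': occ=0, LF[3]=C('t')+0=8+0=8
L[4]='t': occ=1, LF[4]=C('t')+1=8+1=9
L[5]='r': occ=1, LF[5]=C('r')+1=6+1=7
L[6]='o': occ=0, LF[6]=C('o')+0=4+0=4
L[7]='$': occ=0, LF[7]=C('$')+0=0+0=0
L[8]='o': occ=1, LF[8]=C('o')+1=4+1=5
L[9]='a': occ=0, LF[9]=C('a')+0=3+0=3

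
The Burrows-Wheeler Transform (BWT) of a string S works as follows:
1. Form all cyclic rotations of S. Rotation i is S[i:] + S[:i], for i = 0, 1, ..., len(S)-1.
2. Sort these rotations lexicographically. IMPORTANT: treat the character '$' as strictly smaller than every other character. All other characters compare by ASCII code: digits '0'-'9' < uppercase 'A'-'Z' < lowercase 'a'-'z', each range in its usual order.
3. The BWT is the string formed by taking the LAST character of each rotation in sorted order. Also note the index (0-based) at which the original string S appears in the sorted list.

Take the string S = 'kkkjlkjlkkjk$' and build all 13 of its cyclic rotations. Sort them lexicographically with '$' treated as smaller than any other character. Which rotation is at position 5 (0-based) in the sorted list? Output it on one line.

Answer: kjk$kkkjlkjlk

Derivation:
All 13 rotations (rotation i = S[i:]+S[:i]):
  rot[0] = kkkjlkjlkkjk$
  rot[1] = kkjlkjlkkjk$k
  rot[2] = kjlkjlkkjk$kk
  rot[3] = jlkjlkkjk$kkk
  rot[4] = lkjlkkjk$kkkj
  rot[5] = kjlkkjk$kkkjl
  rot[6] = jlkkjk$kkkjlk
  rot[7] = lkkjk$kkkjlkj
  rot[8] = kkjk$kkkjlkjl
  rot[9] = kjk$kkkjlkjlk
  rot[10] = jk$kkkjlkjlkk
  rot[11] = k$kkkjlkjlkkj
  rot[12] = $kkkjlkjlkkjk
Sorted (with $ < everything):
  sorted[0] = $kkkjlkjlkkjk
  sorted[1] = jk$kkkjlkjlkk
  sorted[2] = jlkjlkkjk$kkk
  sorted[3] = jlkkjk$kkkjlk
  sorted[4] = k$kkkjlkjlkkj
  sorted[5] = kjk$kkkjlkjlk
  sorted[6] = kjlkjlkkjk$kk
  sorted[7] = kjlkkjk$kkkjl
  sorted[8] = kkjk$kkkjlkjl
  sorted[9] = kkjlkjlkkjk$k
  sorted[10] = kkkjlkjlkkjk$
  sorted[11] = lkjlkkjk$kkkj
  sorted[12] = lkkjk$kkkjlkj
sorted[5] = kjk$kkkjlkjlk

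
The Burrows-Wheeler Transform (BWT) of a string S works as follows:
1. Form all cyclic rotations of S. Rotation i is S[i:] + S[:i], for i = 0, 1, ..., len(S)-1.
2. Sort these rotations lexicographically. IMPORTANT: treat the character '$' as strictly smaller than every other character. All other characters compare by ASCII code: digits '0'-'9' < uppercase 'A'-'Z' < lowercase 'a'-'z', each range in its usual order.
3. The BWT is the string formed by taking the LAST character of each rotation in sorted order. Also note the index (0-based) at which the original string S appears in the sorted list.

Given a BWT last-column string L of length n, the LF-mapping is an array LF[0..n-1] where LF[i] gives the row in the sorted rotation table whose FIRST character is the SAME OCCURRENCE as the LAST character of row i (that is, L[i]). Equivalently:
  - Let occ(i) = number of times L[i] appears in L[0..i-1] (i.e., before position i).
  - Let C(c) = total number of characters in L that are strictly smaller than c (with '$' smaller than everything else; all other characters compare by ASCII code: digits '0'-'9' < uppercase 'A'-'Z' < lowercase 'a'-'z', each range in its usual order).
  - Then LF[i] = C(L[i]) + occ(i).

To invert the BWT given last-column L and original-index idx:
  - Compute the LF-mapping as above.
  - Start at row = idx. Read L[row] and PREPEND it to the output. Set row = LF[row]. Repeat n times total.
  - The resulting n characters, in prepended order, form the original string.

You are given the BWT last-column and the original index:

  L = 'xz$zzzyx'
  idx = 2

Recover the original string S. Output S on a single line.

Answer: xzzyzzx$

Derivation:
LF mapping: 1 4 0 5 6 7 3 2
Walk LF starting at row 2, prepending L[row]:
  step 1: row=2, L[2]='$', prepend. Next row=LF[2]=0
  step 2: row=0, L[0]='x', prepend. Next row=LF[0]=1
  step 3: row=1, L[1]='z', prepend. Next row=LF[1]=4
  step 4: row=4, L[4]='z', prepend. Next row=LF[4]=6
  step 5: row=6, L[6]='y', prepend. Next row=LF[6]=3
  step 6: row=3, L[3]='z', prepend. Next row=LF[3]=5
  step 7: row=5, L[5]='z', prepend. Next row=LF[5]=7
  step 8: row=7, L[7]='x', prepend. Next row=LF[7]=2
Reversed output: xzzyzzx$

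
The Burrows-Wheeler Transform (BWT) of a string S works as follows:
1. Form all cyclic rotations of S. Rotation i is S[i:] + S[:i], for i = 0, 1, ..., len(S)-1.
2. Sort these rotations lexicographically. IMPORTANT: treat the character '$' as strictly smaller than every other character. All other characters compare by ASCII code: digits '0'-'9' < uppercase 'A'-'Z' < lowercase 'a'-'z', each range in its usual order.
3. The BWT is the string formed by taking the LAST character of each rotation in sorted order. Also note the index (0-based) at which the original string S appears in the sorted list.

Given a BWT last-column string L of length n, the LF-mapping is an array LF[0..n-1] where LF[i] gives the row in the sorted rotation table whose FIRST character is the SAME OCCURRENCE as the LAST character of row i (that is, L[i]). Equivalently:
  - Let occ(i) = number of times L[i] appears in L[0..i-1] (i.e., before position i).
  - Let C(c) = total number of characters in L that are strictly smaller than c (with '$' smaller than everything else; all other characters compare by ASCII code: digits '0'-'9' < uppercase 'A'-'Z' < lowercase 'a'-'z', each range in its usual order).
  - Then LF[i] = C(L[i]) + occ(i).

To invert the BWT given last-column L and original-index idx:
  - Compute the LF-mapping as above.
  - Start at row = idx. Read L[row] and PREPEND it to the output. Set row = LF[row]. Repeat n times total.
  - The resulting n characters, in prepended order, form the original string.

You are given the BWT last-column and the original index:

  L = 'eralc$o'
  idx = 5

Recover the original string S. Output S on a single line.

Answer: oracle$

Derivation:
LF mapping: 3 6 1 4 2 0 5
Walk LF starting at row 5, prepending L[row]:
  step 1: row=5, L[5]='$', prepend. Next row=LF[5]=0
  step 2: row=0, L[0]='e', prepend. Next row=LF[0]=3
  step 3: row=3, L[3]='l', prepend. Next row=LF[3]=4
  step 4: row=4, L[4]='c', prepend. Next row=LF[4]=2
  step 5: row=2, L[2]='a', prepend. Next row=LF[2]=1
  step 6: row=1, L[1]='r', prepend. Next row=LF[1]=6
  step 7: row=6, L[6]='o', prepend. Next row=LF[6]=5
Reversed output: oracle$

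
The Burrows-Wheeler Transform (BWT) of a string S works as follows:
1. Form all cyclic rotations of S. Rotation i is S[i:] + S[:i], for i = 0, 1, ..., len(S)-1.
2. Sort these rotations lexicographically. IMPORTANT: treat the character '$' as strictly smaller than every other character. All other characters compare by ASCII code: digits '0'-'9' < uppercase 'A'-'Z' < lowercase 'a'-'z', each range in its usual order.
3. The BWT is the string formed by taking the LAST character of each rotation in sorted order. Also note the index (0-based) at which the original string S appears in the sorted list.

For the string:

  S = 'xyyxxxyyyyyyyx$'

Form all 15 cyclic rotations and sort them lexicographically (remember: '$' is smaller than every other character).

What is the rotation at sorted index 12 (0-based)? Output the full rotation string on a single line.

All 15 rotations (rotation i = S[i:]+S[:i]):
  rot[0] = xyyxxxyyyyyyyx$
  rot[1] = yyxxxyyyyyyyx$x
  rot[2] = yxxxyyyyyyyx$xy
  rot[3] = xxxyyyyyyyx$xyy
  rot[4] = xxyyyyyyyx$xyyx
  rot[5] = xyyyyyyyx$xyyxx
  rot[6] = yyyyyyyx$xyyxxx
  rot[7] = yyyyyyx$xyyxxxy
  rot[8] = yyyyyx$xyyxxxyy
  rot[9] = yyyyx$xyyxxxyyy
  rot[10] = yyyx$xyyxxxyyyy
  rot[11] = yyx$xyyxxxyyyyy
  rot[12] = yx$xyyxxxyyyyyy
  rot[13] = x$xyyxxxyyyyyyy
  rot[14] = $xyyxxxyyyyyyyx
Sorted (with $ < everything):
  sorted[0] = $xyyxxxyyyyyyyx
  sorted[1] = x$xyyxxxyyyyyyy
  sorted[2] = xxxyyyyyyyx$xyy
  sorted[3] = xxyyyyyyyx$xyyx
  sorted[4] = xyyxxxyyyyyyyx$
  sorted[5] = xyyyyyyyx$xyyxx
  sorted[6] = yx$xyyxxxyyyyyy
  sorted[7] = yxxxyyyyyyyx$xy
  sorted[8] = yyx$xyyxxxyyyyy
  sorted[9] = yyxxxyyyyyyyx$x
  sorted[10] = yyyx$xyyxxxyyyy
  sorted[11] = yyyyx$xyyxxxyyy
  sorted[12] = yyyyyx$xyyxxxyy
  sorted[13] = yyyyyyx$xyyxxxy
  sorted[14] = yyyyyyyx$xyyxxx
sorted[12] = yyyyyx$xyyxxxyy

Answer: yyyyyx$xyyxxxyy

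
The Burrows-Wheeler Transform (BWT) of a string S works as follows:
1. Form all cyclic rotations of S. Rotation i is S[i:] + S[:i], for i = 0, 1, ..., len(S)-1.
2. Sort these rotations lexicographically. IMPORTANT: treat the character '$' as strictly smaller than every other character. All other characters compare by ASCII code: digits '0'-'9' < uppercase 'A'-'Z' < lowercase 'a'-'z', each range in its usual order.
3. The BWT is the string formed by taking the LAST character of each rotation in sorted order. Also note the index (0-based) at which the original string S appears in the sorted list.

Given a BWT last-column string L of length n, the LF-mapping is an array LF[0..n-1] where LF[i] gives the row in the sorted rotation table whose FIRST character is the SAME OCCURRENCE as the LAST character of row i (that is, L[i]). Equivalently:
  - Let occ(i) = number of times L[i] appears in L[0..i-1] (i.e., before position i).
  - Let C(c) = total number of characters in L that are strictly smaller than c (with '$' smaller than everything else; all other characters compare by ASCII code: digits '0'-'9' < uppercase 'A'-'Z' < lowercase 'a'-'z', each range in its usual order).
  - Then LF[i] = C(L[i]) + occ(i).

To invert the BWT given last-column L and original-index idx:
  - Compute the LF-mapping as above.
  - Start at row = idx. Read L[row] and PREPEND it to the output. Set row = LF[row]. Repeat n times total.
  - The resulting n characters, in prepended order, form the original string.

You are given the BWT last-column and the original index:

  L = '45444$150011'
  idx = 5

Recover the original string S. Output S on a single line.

LF mapping: 6 10 7 8 9 0 3 11 1 2 4 5
Walk LF starting at row 5, prepending L[row]:
  step 1: row=5, L[5]='$', prepend. Next row=LF[5]=0
  step 2: row=0, L[0]='4', prepend. Next row=LF[0]=6
  step 3: row=6, L[6]='1', prepend. Next row=LF[6]=3
  step 4: row=3, L[3]='4', prepend. Next row=LF[3]=8
  step 5: row=8, L[8]='0', prepend. Next row=LF[8]=1
  step 6: row=1, L[1]='5', prepend. Next row=LF[1]=10
  step 7: row=10, L[10]='1', prepend. Next row=LF[10]=4
  step 8: row=4, L[4]='4', prepend. Next row=LF[4]=9
  step 9: row=9, L[9]='0', prepend. Next row=LF[9]=2
  step 10: row=2, L[2]='4', prepend. Next row=LF[2]=7
  step 11: row=7, L[7]='5', prepend. Next row=LF[7]=11
  step 12: row=11, L[11]='1', prepend. Next row=LF[11]=5
Reversed output: 15404150414$

Answer: 15404150414$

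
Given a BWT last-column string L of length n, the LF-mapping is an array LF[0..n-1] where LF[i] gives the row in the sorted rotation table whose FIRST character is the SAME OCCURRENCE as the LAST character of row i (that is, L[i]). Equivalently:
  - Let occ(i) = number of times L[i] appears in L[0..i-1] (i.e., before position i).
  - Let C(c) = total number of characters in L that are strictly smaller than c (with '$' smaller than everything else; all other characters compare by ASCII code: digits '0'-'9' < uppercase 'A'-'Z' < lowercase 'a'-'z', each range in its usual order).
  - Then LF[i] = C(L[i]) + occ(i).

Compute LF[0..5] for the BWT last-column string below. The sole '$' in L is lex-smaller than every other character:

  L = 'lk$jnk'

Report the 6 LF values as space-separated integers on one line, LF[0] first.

Char counts: '$':1, 'j':1, 'k':2, 'l':1, 'n':1
C (first-col start): C('$')=0, C('j')=1, C('k')=2, C('l')=4, C('n')=5
L[0]='l': occ=0, LF[0]=C('l')+0=4+0=4
L[1]='k': occ=0, LF[1]=C('k')+0=2+0=2
L[2]='$': occ=0, LF[2]=C('$')+0=0+0=0
L[3]='j': occ=0, LF[3]=C('j')+0=1+0=1
L[4]='n': occ=0, LF[4]=C('n')+0=5+0=5
L[5]='k': occ=1, LF[5]=C('k')+1=2+1=3

Answer: 4 2 0 1 5 3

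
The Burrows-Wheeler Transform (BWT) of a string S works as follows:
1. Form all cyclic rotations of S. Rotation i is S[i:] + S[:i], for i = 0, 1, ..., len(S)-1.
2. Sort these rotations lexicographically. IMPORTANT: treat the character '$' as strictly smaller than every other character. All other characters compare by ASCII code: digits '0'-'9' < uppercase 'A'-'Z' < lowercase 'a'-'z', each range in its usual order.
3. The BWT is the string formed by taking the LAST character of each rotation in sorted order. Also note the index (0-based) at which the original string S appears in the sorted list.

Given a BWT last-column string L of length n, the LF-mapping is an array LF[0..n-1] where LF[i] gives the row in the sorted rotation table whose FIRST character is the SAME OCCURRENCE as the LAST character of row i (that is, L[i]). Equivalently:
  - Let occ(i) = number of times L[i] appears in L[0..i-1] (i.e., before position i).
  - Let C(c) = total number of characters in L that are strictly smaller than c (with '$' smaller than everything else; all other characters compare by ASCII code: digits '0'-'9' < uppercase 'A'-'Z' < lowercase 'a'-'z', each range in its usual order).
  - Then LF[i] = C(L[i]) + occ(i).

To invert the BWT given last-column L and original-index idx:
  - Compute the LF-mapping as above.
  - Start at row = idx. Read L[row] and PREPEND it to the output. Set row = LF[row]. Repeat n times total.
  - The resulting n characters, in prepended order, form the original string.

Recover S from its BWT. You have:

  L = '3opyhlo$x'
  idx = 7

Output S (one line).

Answer: xylopho3$

Derivation:
LF mapping: 1 4 6 8 2 3 5 0 7
Walk LF starting at row 7, prepending L[row]:
  step 1: row=7, L[7]='$', prepend. Next row=LF[7]=0
  step 2: row=0, L[0]='3', prepend. Next row=LF[0]=1
  step 3: row=1, L[1]='o', prepend. Next row=LF[1]=4
  step 4: row=4, L[4]='h', prepend. Next row=LF[4]=2
  step 5: row=2, L[2]='p', prepend. Next row=LF[2]=6
  step 6: row=6, L[6]='o', prepend. Next row=LF[6]=5
  step 7: row=5, L[5]='l', prepend. Next row=LF[5]=3
  step 8: row=3, L[3]='y', prepend. Next row=LF[3]=8
  step 9: row=8, L[8]='x', prepend. Next row=LF[8]=7
Reversed output: xylopho3$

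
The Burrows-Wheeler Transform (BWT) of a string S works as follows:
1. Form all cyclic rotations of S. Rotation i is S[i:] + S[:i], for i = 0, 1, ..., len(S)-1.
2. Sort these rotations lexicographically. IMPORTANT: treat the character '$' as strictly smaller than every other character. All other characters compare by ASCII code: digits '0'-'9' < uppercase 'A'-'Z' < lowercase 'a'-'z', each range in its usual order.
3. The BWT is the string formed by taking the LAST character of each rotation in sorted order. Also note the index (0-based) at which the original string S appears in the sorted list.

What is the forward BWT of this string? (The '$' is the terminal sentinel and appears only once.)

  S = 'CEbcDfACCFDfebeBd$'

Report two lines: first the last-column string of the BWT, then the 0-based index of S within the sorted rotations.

All 18 rotations (rotation i = S[i:]+S[:i]):
  rot[0] = CEbcDfACCFDfebeBd$
  rot[1] = EbcDfACCFDfebeBd$C
  rot[2] = bcDfACCFDfebeBd$CE
  rot[3] = cDfACCFDfebeBd$CEb
  rot[4] = DfACCFDfebeBd$CEbc
  rot[5] = fACCFDfebeBd$CEbcD
  rot[6] = ACCFDfebeBd$CEbcDf
  rot[7] = CCFDfebeBd$CEbcDfA
  rot[8] = CFDfebeBd$CEbcDfAC
  rot[9] = FDfebeBd$CEbcDfACC
  rot[10] = DfebeBd$CEbcDfACCF
  rot[11] = febeBd$CEbcDfACCFD
  rot[12] = ebeBd$CEbcDfACCFDf
  rot[13] = beBd$CEbcDfACCFDfe
  rot[14] = eBd$CEbcDfACCFDfeb
  rot[15] = Bd$CEbcDfACCFDfebe
  rot[16] = d$CEbcDfACCFDfebeB
  rot[17] = $CEbcDfACCFDfebeBd
Sorted (with $ < everything):
  sorted[0] = $CEbcDfACCFDfebeBd  (last char: 'd')
  sorted[1] = ACCFDfebeBd$CEbcDf  (last char: 'f')
  sorted[2] = Bd$CEbcDfACCFDfebe  (last char: 'e')
  sorted[3] = CCFDfebeBd$CEbcDfA  (last char: 'A')
  sorted[4] = CEbcDfACCFDfebeBd$  (last char: '$')
  sorted[5] = CFDfebeBd$CEbcDfAC  (last char: 'C')
  sorted[6] = DfACCFDfebeBd$CEbc  (last char: 'c')
  sorted[7] = DfebeBd$CEbcDfACCF  (last char: 'F')
  sorted[8] = EbcDfACCFDfebeBd$C  (last char: 'C')
  sorted[9] = FDfebeBd$CEbcDfACC  (last char: 'C')
  sorted[10] = bcDfACCFDfebeBd$CE  (last char: 'E')
  sorted[11] = beBd$CEbcDfACCFDfe  (last char: 'e')
  sorted[12] = cDfACCFDfebeBd$CEb  (last char: 'b')
  sorted[13] = d$CEbcDfACCFDfebeB  (last char: 'B')
  sorted[14] = eBd$CEbcDfACCFDfeb  (last char: 'b')
  sorted[15] = ebeBd$CEbcDfACCFDf  (last char: 'f')
  sorted[16] = fACCFDfebeBd$CEbcD  (last char: 'D')
  sorted[17] = febeBd$CEbcDfACCFD  (last char: 'D')
Last column: dfeA$CcFCCEebBbfDD
Original string S is at sorted index 4

Answer: dfeA$CcFCCEebBbfDD
4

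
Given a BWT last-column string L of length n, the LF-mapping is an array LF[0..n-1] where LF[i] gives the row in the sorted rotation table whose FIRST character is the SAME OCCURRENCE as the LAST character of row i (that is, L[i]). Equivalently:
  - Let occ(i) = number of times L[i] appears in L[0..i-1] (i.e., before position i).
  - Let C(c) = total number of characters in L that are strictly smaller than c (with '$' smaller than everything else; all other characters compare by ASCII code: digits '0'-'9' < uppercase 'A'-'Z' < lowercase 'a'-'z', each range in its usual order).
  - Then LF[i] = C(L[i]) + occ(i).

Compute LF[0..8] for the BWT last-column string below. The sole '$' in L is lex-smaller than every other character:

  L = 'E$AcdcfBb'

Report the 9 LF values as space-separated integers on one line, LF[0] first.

Answer: 3 0 1 5 7 6 8 2 4

Derivation:
Char counts: '$':1, 'A':1, 'B':1, 'E':1, 'b':1, 'c':2, 'd':1, 'f':1
C (first-col start): C('$')=0, C('A')=1, C('B')=2, C('E')=3, C('b')=4, C('c')=5, C('d')=7, C('f')=8
L[0]='E': occ=0, LF[0]=C('E')+0=3+0=3
L[1]='$': occ=0, LF[1]=C('$')+0=0+0=0
L[2]='A': occ=0, LF[2]=C('A')+0=1+0=1
L[3]='c': occ=0, LF[3]=C('c')+0=5+0=5
L[4]='d': occ=0, LF[4]=C('d')+0=7+0=7
L[5]='c': occ=1, LF[5]=C('c')+1=5+1=6
L[6]='f': occ=0, LF[6]=C('f')+0=8+0=8
L[7]='B': occ=0, LF[7]=C('B')+0=2+0=2
L[8]='b': occ=0, LF[8]=C('b')+0=4+0=4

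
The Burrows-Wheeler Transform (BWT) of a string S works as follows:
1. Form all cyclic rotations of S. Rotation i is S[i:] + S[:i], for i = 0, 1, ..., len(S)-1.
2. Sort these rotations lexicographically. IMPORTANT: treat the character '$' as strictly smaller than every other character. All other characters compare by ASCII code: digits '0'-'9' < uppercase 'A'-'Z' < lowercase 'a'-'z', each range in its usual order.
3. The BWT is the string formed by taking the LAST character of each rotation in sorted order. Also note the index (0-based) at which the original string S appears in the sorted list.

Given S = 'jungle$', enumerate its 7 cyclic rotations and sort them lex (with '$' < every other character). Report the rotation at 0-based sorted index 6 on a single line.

Answer: ungle$j

Derivation:
All 7 rotations (rotation i = S[i:]+S[:i]):
  rot[0] = jungle$
  rot[1] = ungle$j
  rot[2] = ngle$ju
  rot[3] = gle$jun
  rot[4] = le$jung
  rot[5] = e$jungl
  rot[6] = $jungle
Sorted (with $ < everything):
  sorted[0] = $jungle
  sorted[1] = e$jungl
  sorted[2] = gle$jun
  sorted[3] = jungle$
  sorted[4] = le$jung
  sorted[5] = ngle$ju
  sorted[6] = ungle$j
sorted[6] = ungle$j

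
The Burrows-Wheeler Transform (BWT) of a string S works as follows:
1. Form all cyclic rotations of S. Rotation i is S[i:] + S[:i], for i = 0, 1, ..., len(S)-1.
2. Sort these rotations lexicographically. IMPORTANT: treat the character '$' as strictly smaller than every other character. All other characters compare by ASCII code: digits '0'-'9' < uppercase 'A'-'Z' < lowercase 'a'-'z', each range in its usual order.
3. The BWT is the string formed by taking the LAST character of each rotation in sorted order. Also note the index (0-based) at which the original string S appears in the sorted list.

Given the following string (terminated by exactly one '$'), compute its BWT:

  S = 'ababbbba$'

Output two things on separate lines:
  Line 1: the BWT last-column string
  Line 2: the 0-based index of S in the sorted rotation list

Answer: ab$bbabba
2

Derivation:
All 9 rotations (rotation i = S[i:]+S[:i]):
  rot[0] = ababbbba$
  rot[1] = babbbba$a
  rot[2] = abbbba$ab
  rot[3] = bbbba$aba
  rot[4] = bbba$abab
  rot[5] = bba$ababb
  rot[6] = ba$ababbb
  rot[7] = a$ababbbb
  rot[8] = $ababbbba
Sorted (with $ < everything):
  sorted[0] = $ababbbba  (last char: 'a')
  sorted[1] = a$ababbbb  (last char: 'b')
  sorted[2] = ababbbba$  (last char: '$')
  sorted[3] = abbbba$ab  (last char: 'b')
  sorted[4] = ba$ababbb  (last char: 'b')
  sorted[5] = babbbba$a  (last char: 'a')
  sorted[6] = bba$ababb  (last char: 'b')
  sorted[7] = bbba$abab  (last char: 'b')
  sorted[8] = bbbba$aba  (last char: 'a')
Last column: ab$bbabba
Original string S is at sorted index 2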